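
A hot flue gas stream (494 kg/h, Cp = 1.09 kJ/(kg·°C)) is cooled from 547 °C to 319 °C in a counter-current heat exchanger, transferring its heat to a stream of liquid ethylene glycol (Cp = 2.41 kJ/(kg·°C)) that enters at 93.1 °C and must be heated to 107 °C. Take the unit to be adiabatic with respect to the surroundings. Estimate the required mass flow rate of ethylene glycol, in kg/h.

Heat released by hot stream: Q = 494 × 1.09 × (547 − 319) = 122770 kJ/h
Energy balance on cold side (adiabatic exchanger): Q = ṁ_c·Cp_c·(T_c,out − T_c,in)
ṁ_c = 122770 / [2.41 × (107 − 93.1)] = 3664.9 kg/h

ṁ_c = 3660 kg/h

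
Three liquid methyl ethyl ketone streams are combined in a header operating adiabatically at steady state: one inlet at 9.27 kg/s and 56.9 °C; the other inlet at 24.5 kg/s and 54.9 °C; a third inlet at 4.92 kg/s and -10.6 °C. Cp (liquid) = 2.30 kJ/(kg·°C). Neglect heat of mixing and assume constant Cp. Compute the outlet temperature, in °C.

No heat crosses the boundary, so H_out = H_in.
Σ ṁᵢCp,ᵢTᵢ = 9.27×2.30×56.9 + 24.5×2.30×54.9 + 4.92×2.30×-10.6 = 4186.8
Σ ṁᵢCp,ᵢ = 9.27×2.30 + 24.5×2.30 + 4.92×2.30 = 88.987
T_out = 4186.8 / 88.987 = 47.05 °C

T_out = 47.0 °C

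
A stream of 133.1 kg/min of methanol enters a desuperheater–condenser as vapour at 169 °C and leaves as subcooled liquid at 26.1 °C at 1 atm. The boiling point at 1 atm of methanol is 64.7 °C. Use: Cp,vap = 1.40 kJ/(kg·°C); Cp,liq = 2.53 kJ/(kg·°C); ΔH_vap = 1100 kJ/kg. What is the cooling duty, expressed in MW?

Q_c = 2.98 MW

vapour 169→64.7 °C: -146.02 kJ/kg
condensation at 64.7 °C: -1100 kJ/kg
liquid 64.7→26.1 °C: -97.658 kJ/kg
Δh = -146.02 + -1100 + -97.658 = -1343.7 kJ/kg
Q = ṁ·Δh = 133.1 kg/min × -1343.7 kJ/kg = -178840 kJ/min
|Q| = 2980.7 kW = 2.9807 MW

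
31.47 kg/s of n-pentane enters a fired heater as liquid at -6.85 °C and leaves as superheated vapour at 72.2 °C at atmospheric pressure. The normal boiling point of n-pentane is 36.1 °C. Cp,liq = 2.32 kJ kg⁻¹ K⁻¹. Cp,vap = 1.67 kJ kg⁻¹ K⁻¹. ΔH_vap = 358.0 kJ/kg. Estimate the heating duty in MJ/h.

liquid -6.85→36.1 °C: 99.644 kJ/kg
vaporisation at 36.1 °C: 358 kJ/kg
vapour 36.1→72.2 °C: 60.287 kJ/kg
Δh = 99.644 + 358 + 60.287 = 517.93 kJ/kg
Q = ṁ·Δh = 31.47 kg/s × 517.93 kJ/kg = 16299 kJ/s
|Q| = 16299 kW = 58677 MJ/h

Q = 58700 MJ/h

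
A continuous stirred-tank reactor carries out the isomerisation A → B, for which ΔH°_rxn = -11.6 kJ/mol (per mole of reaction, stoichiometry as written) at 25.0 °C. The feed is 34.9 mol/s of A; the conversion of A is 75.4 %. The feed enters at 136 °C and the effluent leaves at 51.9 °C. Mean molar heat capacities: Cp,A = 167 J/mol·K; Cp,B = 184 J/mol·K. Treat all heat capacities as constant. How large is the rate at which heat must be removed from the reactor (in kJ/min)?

Q_out = 47000 kJ/min

Extent of reaction ξ = 0.754 × 34.9 = 26.315 mol/s
Reaction term: ξ·ΔH°_rxn = 26.315 × -11.6 = -305.25 kJ/s
Sensible, feed 136→25 °C: -646.94 kJ/s
Outlet flows (mol/s): A 8.5854, B 26.315
Sensible, products 25→51.9 °C: 168.81 kJ/s
Q = ΔH = -783.38 kJ/s = -783.38 kW
Heat removed = 47003 kJ/min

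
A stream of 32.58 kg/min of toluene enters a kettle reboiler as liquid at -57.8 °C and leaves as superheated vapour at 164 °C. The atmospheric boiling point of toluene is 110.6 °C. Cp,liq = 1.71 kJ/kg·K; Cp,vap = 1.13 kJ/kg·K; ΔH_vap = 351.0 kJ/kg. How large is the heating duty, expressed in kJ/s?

Q = 380 kJ/s

liquid -57.8→110.6 °C: 287.96 kJ/kg
vaporisation at 110.6 °C: 351 kJ/kg
vapour 110.6→164 °C: 60.342 kJ/kg
Δh = 287.96 + 351 + 60.342 = 699.31 kJ/kg
Q = ṁ·Δh = 32.58 kg/min × 699.31 kJ/kg = 22783 kJ/min
|Q| = 379.72 kW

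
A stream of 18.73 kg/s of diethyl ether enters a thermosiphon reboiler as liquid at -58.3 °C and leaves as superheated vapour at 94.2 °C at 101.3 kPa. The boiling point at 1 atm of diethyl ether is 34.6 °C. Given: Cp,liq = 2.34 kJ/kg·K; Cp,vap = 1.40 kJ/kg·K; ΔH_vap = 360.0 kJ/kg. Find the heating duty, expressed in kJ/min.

Q = 743000 kJ/min

liquid -58.3→34.6 °C: 217.39 kJ/kg
vaporisation at 34.6 °C: 360 kJ/kg
vapour 34.6→94.2 °C: 83.44 kJ/kg
Δh = 217.39 + 360 + 83.44 = 660.83 kJ/kg
Q = ṁ·Δh = 18.73 kg/s × 660.83 kJ/kg = 12377 kJ/s
|Q| = 12377 kW = 742640 kJ/min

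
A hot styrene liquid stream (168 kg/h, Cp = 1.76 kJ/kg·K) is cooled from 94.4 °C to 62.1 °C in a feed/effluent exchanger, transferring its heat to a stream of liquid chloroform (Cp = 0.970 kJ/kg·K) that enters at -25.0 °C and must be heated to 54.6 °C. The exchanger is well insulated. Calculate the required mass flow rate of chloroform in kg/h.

Heat released by hot stream: Q = 168 × 1.76 × (94.4 − 62.1) = 9550.5 kJ/h
Energy balance on cold side (adiabatic exchanger): Q = ṁ_c·Cp_c·(T_c,out − T_c,in)
ṁ_c = 9550.5 / [0.970 × (54.6 − -25.0)] = 123.69 kg/h

ṁ_c = 124 kg/h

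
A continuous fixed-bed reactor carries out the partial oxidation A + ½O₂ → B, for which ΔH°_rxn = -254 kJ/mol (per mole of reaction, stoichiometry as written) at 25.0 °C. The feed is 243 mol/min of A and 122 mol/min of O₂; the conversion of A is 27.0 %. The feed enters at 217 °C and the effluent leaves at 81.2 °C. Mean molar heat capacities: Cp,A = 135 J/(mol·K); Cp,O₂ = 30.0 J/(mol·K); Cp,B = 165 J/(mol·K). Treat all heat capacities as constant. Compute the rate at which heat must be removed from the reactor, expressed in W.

Extent of reaction ξ = 0.270 × 243 = 65.61 mol/min
Reaction term: ξ·ΔH°_rxn = 65.61 × -254 = -16665 kJ/min
Sensible, feed 217→25 °C: -7001.3 kJ/min
Outlet flows (mol/min): A 177.39, O₂ 89.195, B 65.61
Sensible, products 25→81.2 °C: 2104.6 kJ/min
Q = ΔH = -21562 kJ/min = -359.36 kW
Heat removed = 359360 W

Q_out = 359000 W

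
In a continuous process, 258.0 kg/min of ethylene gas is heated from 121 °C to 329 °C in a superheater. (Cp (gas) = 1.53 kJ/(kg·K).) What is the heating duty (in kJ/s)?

Q = 1370 kJ/s

Q = ṁ·Cp·ΔT = 258.0 × 1.53 × (329 − 121) = 82106 kJ/min
Converting: 82106 / 60 s = 1368.4 kW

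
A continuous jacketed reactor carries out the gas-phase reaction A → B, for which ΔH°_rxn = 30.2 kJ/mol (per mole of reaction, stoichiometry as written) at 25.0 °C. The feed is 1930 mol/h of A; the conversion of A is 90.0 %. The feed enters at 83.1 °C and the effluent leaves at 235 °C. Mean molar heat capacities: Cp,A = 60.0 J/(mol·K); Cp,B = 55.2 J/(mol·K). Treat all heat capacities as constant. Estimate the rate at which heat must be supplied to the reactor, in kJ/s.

Q_in = 19.0 kJ/s

Extent of reaction ξ = 0.900 × 1930 = 1737 mol/h
Reaction term: ξ·ΔH°_rxn = 1737 × 30.2 = 52457 kJ/h
Sensible, feed 83.1→25 °C: -6728 kJ/h
Outlet flows (mol/h): A 193, B 1737
Sensible, products 25→235 °C: 22567 kJ/h
Q = ΔH = 68297 kJ/h = 18.971 kW
Heat supplied = 18.971 kJ/s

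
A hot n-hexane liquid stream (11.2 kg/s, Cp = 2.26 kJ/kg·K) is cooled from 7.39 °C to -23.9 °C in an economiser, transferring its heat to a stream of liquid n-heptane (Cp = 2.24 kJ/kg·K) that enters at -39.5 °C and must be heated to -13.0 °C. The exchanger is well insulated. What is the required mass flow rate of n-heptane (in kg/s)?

Heat released by hot stream: Q = 11.2 × 2.26 × (7.39 − -23.9) = 792.01 kJ/s
Energy balance on cold side (adiabatic exchanger): Q = ṁ_c·Cp_c·(T_c,out − T_c,in)
ṁ_c = 792.01 / [2.24 × (-13.0 − -39.5)] = 13.343 kg/s

ṁ_c = 13.3 kg/s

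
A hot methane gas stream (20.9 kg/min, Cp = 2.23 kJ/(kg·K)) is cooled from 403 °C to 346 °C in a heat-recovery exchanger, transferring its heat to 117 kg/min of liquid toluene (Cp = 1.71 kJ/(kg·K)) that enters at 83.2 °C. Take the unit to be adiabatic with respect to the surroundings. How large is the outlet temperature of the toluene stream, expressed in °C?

Heat released by hot stream: Q = 20.9 × 2.23 × (403 − 346) = 2656.6 kJ/min
Energy balance on cold side (adiabatic exchanger): Q = ṁ_c·Cp_c·(T_c,out − T_c,in)
T_c,out = 83.2 + 2656.6/(117 × 1.71) = 96.478 °C

T_c,out = 96.5 °C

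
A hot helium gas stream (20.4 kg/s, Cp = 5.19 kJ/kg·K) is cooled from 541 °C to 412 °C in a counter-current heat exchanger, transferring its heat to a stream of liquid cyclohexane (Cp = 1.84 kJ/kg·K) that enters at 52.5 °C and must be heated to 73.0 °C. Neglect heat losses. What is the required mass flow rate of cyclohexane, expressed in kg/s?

ṁ_c = 362 kg/s

Heat released by hot stream: Q = 20.4 × 5.19 × (541 − 412) = 13658 kJ/s
Energy balance on cold side (adiabatic exchanger): Q = ṁ_c·Cp_c·(T_c,out − T_c,in)
ṁ_c = 13658 / [1.84 × (73.0 − 52.5)] = 362.09 kg/s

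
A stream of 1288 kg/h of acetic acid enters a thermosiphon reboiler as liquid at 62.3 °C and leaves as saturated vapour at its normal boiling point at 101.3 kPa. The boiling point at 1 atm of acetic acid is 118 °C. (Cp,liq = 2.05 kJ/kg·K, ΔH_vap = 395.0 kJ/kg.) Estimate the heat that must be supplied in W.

liquid 62.3→118 °C: 114.19 kJ/kg
vaporisation at 118 °C: 395 kJ/kg
Δh = 114.19 + 395 = 509.19 kJ/kg
Q = ṁ·Δh = 1288 kg/h × 509.19 kJ/kg = 655830 kJ/h
|Q| = 182.18 kW = 182180 W

Q = 182000 W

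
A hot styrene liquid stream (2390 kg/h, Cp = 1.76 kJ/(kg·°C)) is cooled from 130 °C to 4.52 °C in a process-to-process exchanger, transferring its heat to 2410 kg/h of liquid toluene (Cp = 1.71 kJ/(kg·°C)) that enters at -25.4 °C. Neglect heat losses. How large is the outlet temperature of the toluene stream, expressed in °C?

Heat released by hot stream: Q = 2390 × 1.76 × (130 − 4.52) = 527820 kJ/h
Energy balance on cold side (adiabatic exchanger): Q = ṁ_c·Cp_c·(T_c,out − T_c,in)
T_c,out = -25.4 + 527820/(2410 × 1.71) = 102.68 °C

T_c,out = 103 °C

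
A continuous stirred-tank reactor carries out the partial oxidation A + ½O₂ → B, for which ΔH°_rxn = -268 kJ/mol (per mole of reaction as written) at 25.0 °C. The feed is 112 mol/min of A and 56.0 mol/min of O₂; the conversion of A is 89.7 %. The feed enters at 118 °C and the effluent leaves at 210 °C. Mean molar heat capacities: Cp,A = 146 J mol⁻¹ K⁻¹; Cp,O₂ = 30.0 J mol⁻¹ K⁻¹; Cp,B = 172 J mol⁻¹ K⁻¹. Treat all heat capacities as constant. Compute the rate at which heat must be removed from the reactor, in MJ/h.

Q_out = 1500 MJ/h

Extent of reaction ξ = 0.897 × 112 = 100.46 mol/min
Reaction term: ξ·ΔH°_rxn = 100.46 × -268 = -26924 kJ/min
Sensible, feed 118→25 °C: -1677 kJ/min
Outlet flows (mol/min): A 11.536, O₂ 5.768, B 100.46
Sensible, products 25→210 °C: 3540.4 kJ/min
Q = ΔH = -25061 kJ/min = -417.68 kW
Heat removed = 1503.7 MJ/h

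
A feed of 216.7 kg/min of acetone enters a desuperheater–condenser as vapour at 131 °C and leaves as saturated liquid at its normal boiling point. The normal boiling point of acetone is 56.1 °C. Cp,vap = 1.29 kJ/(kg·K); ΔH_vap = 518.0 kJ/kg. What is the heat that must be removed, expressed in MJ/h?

Q_c = 7990 MJ/h

vapour 131→56.1 °C: -96.621 kJ/kg
condensation at 56.1 °C: -518 kJ/kg
Δh = -96.621 + -518 = -614.62 kJ/kg
Q = ṁ·Δh = 216.7 kg/min × -614.62 kJ/kg = -133190 kJ/min
|Q| = 2219.8 kW = 7991.3 MJ/h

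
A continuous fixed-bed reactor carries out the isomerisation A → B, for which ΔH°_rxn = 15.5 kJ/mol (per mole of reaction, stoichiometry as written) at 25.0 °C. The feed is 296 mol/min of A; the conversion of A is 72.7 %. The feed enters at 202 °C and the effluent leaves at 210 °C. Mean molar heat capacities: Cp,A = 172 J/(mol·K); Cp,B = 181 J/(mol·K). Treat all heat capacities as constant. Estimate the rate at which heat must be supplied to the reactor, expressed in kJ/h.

Q_in = 246000 kJ/h

Extent of reaction ξ = 0.727 × 296 = 215.19 mol/min
Reaction term: ξ·ΔH°_rxn = 215.19 × 15.5 = 3335.5 kJ/min
Sensible, feed 202→25 °C: -9011.4 kJ/min
Outlet flows (mol/min): A 80.808, B 215.19
Sensible, products 25→210 °C: 9777 kJ/min
Q = ΔH = 4101.1 kJ/min = 68.351 kW
Heat supplied = 246060 kJ/h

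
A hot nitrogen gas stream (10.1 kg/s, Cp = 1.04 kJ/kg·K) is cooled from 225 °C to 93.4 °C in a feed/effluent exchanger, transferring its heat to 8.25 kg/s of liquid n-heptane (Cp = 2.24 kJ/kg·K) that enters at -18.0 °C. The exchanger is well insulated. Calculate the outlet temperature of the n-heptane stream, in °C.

T_c,out = 56.8 °C

Heat released by hot stream: Q = 10.1 × 1.04 × (225 − 93.4) = 1382.3 kJ/s
Energy balance on cold side (adiabatic exchanger): Q = ṁ_c·Cp_c·(T_c,out − T_c,in)
T_c,out = -18.0 + 1382.3/(8.25 × 2.24) = 56.801 °C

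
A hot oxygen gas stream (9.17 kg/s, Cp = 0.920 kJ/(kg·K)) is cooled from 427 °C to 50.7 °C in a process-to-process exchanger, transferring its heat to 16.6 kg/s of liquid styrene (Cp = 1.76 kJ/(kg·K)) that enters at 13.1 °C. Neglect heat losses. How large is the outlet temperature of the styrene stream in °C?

T_c,out = 122 °C

Heat released by hot stream: Q = 9.17 × 0.920 × (427 − 50.7) = 3174.6 kJ/s
Energy balance on cold side (adiabatic exchanger): Q = ṁ_c·Cp_c·(T_c,out − T_c,in)
T_c,out = 13.1 + 3174.6/(16.6 × 1.76) = 121.76 °C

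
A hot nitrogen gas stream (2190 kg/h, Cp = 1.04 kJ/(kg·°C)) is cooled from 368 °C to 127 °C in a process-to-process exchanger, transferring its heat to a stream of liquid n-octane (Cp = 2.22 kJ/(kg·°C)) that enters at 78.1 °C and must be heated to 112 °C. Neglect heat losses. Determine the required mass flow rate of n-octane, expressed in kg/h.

Heat released by hot stream: Q = 2190 × 1.04 × (368 − 127) = 548900 kJ/h
Energy balance on cold side (adiabatic exchanger): Q = ṁ_c·Cp_c·(T_c,out − T_c,in)
ṁ_c = 548900 / [2.22 × (112 − 78.1)] = 7293.6 kg/h

ṁ_c = 7290 kg/h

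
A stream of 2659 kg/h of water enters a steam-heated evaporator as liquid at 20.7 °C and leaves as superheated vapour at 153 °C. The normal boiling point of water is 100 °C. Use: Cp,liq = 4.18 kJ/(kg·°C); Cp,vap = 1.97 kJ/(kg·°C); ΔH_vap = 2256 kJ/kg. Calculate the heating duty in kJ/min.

liquid 20.7→100 °C: 331.47 kJ/kg
vaporisation at 100 °C: 2256 kJ/kg
vapour 100→153 °C: 104.41 kJ/kg
Δh = 331.47 + 2256 + 104.41 = 2691.9 kJ/kg
Q = ṁ·Δh = 2659 kg/h × 2691.9 kJ/kg = 7.1577e+06 kJ/h
|Q| = 1988.3 kW = 119300 kJ/min

Q = 119000 kJ/min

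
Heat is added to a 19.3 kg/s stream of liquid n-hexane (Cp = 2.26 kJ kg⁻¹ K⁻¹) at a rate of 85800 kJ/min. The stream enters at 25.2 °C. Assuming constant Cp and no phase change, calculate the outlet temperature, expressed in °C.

T_out = 58.0 °C

Q = 85800 kJ/min = 1430 kJ/s
ΔT = Q/(ṁ·Cp) = 1430/(19.3×2.26) = 32.785 K
T_out = 25.2 + 32.785 = 57.985 °C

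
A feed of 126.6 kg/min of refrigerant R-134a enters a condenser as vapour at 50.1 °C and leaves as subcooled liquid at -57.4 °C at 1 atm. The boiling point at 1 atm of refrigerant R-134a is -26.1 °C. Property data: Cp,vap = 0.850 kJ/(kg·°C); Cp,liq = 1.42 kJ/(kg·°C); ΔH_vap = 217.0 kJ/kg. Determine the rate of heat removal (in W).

vapour 50.1→-26.1 °C: -64.77 kJ/kg
condensation at -26.1 °C: -217 kJ/kg
liquid -26.1→-57.4 °C: -44.446 kJ/kg
Δh = -64.77 + -217 + -44.446 = -326.22 kJ/kg
Q = ṁ·Δh = 126.6 kg/min × -326.22 kJ/kg = -41299 kJ/min
|Q| = 688.32 kW = 688320 W

Q_c = 688000 W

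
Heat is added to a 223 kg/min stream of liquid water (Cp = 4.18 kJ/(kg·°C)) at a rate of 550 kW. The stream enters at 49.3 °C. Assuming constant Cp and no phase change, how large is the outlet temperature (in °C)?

T_out = 84.7 °C

Q = 550 kW = 33000 kJ/min
ΔT = Q/(ṁ·Cp) = 33000/(223×4.18) = 35.402 K
T_out = 49.3 + 35.402 = 84.702 °C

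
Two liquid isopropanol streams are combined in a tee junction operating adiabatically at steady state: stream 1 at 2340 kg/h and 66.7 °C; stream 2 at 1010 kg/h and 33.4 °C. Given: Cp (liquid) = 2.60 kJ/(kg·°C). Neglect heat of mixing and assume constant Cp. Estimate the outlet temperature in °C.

T_out = 56.7 °C

No heat crosses the boundary, so H_out = H_in.
T_out = Σ ṁᵢCp,ᵢTᵢ / Σ ṁᵢCp,ᵢ
      = 493510 / 8710 = 56.66 °C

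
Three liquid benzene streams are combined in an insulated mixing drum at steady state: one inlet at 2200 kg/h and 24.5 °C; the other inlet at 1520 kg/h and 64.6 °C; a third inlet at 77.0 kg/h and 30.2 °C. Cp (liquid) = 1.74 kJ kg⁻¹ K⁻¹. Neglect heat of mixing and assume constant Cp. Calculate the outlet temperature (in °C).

Energy balance with Q = 0: Σ ṁᵢCp,ᵢ(T_out − Tᵢ) = 0
Σ ṁᵢCp,ᵢTᵢ = 2200×1.74×24.5 + 1520×1.74×64.6 + 77.0×1.74×30.2 = 268690
Σ ṁᵢCp,ᵢ = 2200×1.74 + 1520×1.74 + 77.0×1.74 = 6606.8
T_out = 268690 / 6606.8 = 40.668 °C

T_out = 40.7 °C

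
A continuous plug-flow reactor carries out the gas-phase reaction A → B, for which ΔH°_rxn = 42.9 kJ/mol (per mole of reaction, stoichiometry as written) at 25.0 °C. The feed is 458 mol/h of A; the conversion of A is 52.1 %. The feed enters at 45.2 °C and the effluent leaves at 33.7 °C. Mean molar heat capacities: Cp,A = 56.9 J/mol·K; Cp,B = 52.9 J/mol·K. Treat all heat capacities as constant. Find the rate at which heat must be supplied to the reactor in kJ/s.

Q_in = 2.76 kJ/s

Extent of reaction ξ = 0.521 × 458 = 238.62 mol/h
Reaction term: ξ·ΔH°_rxn = 238.62 × 42.9 = 10237 kJ/h
Sensible, feed 45.2→25 °C: -526.42 kJ/h
Outlet flows (mol/h): A 219.38, B 238.62
Sensible, products 25→33.7 °C: 218.42 kJ/h
Q = ΔH = 9928.7 kJ/h = 2.758 kW
Heat supplied = 2.758 kJ/s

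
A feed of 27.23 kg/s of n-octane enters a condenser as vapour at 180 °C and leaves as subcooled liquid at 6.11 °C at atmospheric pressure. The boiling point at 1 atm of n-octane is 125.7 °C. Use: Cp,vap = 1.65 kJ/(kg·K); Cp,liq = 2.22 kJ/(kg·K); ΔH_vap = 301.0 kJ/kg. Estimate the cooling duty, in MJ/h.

Q_c = 64300 MJ/h

vapour 180→125.7 °C: -89.595 kJ/kg
condensation at 125.7 °C: -301 kJ/kg
liquid 125.7→6.11 °C: -265.49 kJ/kg
Δh = -89.595 + -301 + -265.49 = -656.08 kJ/kg
Q = ṁ·Δh = 27.23 kg/s × -656.08 kJ/kg = -17865 kJ/s
|Q| = 17865 kW = 64315 MJ/h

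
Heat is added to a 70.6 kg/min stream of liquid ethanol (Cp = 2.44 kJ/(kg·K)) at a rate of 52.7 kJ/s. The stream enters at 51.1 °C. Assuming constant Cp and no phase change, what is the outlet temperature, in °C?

Q = 52.7 kJ/s = 3162 kJ/min
ΔT = Q/(ṁ·Cp) = 3162/(70.6×2.44) = 18.356 K
T_out = 51.1 + 18.356 = 69.456 °C

T_out = 69.5 °C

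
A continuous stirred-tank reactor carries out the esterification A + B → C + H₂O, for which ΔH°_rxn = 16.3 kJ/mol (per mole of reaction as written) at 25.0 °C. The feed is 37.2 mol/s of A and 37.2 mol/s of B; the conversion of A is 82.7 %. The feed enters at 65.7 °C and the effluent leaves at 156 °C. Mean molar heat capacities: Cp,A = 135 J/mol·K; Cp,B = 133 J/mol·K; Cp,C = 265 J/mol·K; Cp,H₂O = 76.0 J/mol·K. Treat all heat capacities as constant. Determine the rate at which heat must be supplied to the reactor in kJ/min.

Q_in = 102000 kJ/min

Extent of reaction ξ = 0.827 × 37.2 = 30.764 mol/s
Reaction term: ξ·ΔH°_rxn = 30.764 × 16.3 = 501.46 kJ/s
Sensible, feed 65.7→25 °C: -405.76 kJ/s
Outlet flows (mol/s): A 6.4356, B 6.4356, C 30.764, H₂O 30.764
Sensible, products 25→156 °C: 1600.2 kJ/s
Q = ΔH = 1695.9 kJ/s = 1695.9 kW
Heat supplied = 101750 kJ/min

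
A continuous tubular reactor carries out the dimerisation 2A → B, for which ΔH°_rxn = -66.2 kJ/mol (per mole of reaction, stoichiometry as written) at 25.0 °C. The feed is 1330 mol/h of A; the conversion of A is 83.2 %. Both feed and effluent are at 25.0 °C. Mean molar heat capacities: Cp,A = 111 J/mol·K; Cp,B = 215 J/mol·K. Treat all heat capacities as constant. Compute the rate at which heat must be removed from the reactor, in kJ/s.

Q_out = 10.2 kJ/s

Extent of reaction ξ = 0.832 × 1330 / 2 = 553.28 mol/h
Reaction term: ξ·ΔH°_rxn = 553.28 × -66.2 = -36627 kJ/h
Q = ΔH = -36627 kJ/h = -10.174 kW
Heat removed = 10.174 kJ/s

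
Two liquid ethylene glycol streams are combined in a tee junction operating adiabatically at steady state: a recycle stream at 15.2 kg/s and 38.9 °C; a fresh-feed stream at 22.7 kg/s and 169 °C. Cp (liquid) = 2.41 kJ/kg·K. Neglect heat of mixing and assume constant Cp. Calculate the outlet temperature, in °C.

Energy balance with Q = 0: Σ ṁᵢCp,ᵢ(T_out − Tᵢ) = 0
Σ ṁᵢCp,ᵢTᵢ = 15.2×2.41×38.9 + 22.7×2.41×169 = 10670
Σ ṁᵢCp,ᵢ = 15.2×2.41 + 22.7×2.41 = 91.339
T_out = 10670 / 91.339 = 116.82 °C

T_out = 117 °C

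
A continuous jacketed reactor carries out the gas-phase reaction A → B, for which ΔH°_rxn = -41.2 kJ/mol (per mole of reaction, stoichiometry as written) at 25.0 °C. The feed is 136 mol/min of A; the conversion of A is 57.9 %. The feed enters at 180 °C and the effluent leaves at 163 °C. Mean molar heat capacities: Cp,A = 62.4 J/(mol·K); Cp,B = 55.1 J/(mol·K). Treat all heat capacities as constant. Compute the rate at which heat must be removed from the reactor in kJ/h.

Extent of reaction ξ = 0.579 × 136 = 78.744 mol/min
Reaction term: ξ·ΔH°_rxn = 78.744 × -41.2 = -3244.3 kJ/min
Sensible, feed 180→25 °C: -1315.4 kJ/min
Outlet flows (mol/min): A 57.256, B 78.744
Sensible, products 25→163 °C: 1091.8 kJ/min
Q = ΔH = -3467.8 kJ/min = -57.797 kW
Heat removed = 208070 kJ/h

Q_out = 208000 kJ/h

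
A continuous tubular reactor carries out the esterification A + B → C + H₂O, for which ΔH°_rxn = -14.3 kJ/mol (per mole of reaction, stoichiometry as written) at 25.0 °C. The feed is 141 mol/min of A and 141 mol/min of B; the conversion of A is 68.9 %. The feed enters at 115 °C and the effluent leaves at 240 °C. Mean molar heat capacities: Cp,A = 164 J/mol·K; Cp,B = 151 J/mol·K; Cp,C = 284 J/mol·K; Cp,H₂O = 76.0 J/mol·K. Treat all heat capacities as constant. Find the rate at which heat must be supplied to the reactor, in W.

Extent of reaction ξ = 0.689 × 141 = 97.149 mol/min
Reaction term: ξ·ΔH°_rxn = 97.149 × -14.3 = -1389.2 kJ/min
Sensible, feed 115→25 °C: -3997.3 kJ/min
Outlet flows (mol/min): A 43.851, B 43.851, C 97.149, H₂O 97.149
Sensible, products 25→240 °C: 10489 kJ/min
Q = ΔH = 5102.6 kJ/min = 85.043 kW
Heat supplied = 85043 W

Q_in = 85000 W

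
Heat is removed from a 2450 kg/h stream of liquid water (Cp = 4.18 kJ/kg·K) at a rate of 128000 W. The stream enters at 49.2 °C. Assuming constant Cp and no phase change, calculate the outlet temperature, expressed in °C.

Q = 128000 W = 460800 kJ/h
ΔT = Q/(ṁ·Cp) = 460800/(2450×4.18) = 44.996 K
T_out = 49.2 − 44.996 = 4.2044 °C

T_out = 4.20 °C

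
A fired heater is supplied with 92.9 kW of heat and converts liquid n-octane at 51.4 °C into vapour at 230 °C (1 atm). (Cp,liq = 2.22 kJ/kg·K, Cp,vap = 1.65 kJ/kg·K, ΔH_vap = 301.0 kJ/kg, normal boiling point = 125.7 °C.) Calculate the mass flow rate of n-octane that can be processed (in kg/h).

ṁ = 524 kg/h

Δh = 2.22×(125.7−51.4) + 301.0 + 1.65×(230−125.7) = 638.04 kJ/kg
Q = 92.9 kW = 92.9 kJ/s = 334440 kJ/h
ṁ = Q/Δh = 334440 / 638.04 = 524.17 kg/h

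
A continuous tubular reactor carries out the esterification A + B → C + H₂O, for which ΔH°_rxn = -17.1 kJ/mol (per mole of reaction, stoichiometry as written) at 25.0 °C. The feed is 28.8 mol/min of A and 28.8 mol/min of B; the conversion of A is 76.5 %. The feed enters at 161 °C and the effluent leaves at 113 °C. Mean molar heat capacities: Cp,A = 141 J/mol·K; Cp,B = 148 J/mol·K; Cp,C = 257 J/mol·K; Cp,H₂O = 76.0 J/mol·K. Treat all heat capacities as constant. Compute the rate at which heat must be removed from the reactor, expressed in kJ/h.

Q_out = 41500 kJ/h

Extent of reaction ξ = 0.765 × 28.8 = 22.032 mol/min
Reaction term: ξ·ΔH°_rxn = 22.032 × -17.1 = -376.75 kJ/min
Sensible, feed 161→25 °C: -1132 kJ/min
Outlet flows (mol/min): A 6.768, B 6.768, C 22.032, H₂O 22.032
Sensible, products 25→113 °C: 817.75 kJ/min
Q = ΔH = -690.95 kJ/min = -11.516 kW
Heat removed = 41457 kJ/h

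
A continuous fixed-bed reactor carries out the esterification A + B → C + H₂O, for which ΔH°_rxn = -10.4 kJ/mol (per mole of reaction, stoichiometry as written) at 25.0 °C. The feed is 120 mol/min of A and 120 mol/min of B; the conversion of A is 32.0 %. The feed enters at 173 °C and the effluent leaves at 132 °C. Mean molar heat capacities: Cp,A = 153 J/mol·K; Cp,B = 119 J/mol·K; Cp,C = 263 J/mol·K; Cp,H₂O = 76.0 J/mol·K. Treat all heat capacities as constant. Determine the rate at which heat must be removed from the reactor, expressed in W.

Q_out = 24400 W

Extent of reaction ξ = 0.320 × 120 = 38.4 mol/min
Reaction term: ξ·ΔH°_rxn = 38.4 × -10.4 = -399.36 kJ/min
Sensible, feed 173→25 °C: -4830.7 kJ/min
Outlet flows (mol/min): A 81.6, B 81.6, C 38.4, H₂O 38.4
Sensible, products 25→132 °C: 3767.8 kJ/min
Q = ΔH = -1462.3 kJ/min = -24.372 kW
Heat removed = 24372 W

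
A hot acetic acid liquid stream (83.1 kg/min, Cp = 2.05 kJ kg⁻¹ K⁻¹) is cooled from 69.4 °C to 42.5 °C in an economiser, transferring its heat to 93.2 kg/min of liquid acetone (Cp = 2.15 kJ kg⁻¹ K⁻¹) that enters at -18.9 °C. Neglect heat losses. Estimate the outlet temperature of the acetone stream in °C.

Heat released by hot stream: Q = 83.1 × 2.05 × (69.4 − 42.5) = 4582.5 kJ/min
Energy balance on cold side (adiabatic exchanger): Q = ṁ_c·Cp_c·(T_c,out − T_c,in)
T_c,out = -18.9 + 4582.5/(93.2 × 2.15) = 3.9693 °C

T_c,out = 3.97 °C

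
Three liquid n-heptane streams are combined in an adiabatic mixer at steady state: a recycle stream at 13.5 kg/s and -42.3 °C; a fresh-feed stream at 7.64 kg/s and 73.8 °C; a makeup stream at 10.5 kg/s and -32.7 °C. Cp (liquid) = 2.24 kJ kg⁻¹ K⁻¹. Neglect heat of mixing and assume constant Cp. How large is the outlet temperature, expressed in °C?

T_out = -11.1 °C

No heat crosses the boundary, so H_out = H_in.
T_out = Σ ṁᵢCp,ᵢTᵢ / Σ ṁᵢCp,ᵢ
      = -785.27 / 70.874 = -11.08 °C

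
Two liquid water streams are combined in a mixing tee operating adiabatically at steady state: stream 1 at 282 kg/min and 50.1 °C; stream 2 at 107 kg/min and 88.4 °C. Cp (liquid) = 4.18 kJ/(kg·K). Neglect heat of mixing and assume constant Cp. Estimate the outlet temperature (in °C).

T_out = 60.6 °C

Energy balance with Q = 0: Σ ṁᵢCp,ᵢ(T_out − Tᵢ) = 0
Σ ṁᵢCp,ᵢTᵢ = 282×4.18×50.1 + 107×4.18×88.4 = 98594
Σ ṁᵢCp,ᵢ = 282×4.18 + 107×4.18 = 1626
T_out = 98594 / 1626 = 60.635 °C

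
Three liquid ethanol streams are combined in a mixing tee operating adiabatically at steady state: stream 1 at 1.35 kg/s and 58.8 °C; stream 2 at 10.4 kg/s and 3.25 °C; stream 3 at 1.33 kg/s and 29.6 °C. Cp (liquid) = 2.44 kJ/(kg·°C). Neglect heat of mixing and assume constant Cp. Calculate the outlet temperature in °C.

Energy balance with Q = 0: Σ ṁᵢCp,ᵢ(T_out − Tᵢ) = 0
Σ ṁᵢCp,ᵢTᵢ = 1.35×2.44×58.8 + 10.4×2.44×3.25 + 1.33×2.44×29.6 = 372.22
Σ ṁᵢCp,ᵢ = 1.35×2.44 + 10.4×2.44 + 1.33×2.44 = 31.915
T_out = 372.22 / 31.915 = 11.663 °C

T_out = 11.7 °C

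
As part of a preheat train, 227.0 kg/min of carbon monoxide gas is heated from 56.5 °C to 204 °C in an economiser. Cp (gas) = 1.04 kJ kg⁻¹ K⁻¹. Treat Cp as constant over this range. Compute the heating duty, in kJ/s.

Q = 580 kJ/s

Q = ṁ·Cp·ΔT = 227.0 × 1.04 × (204 − 56.5) = 34822 kJ/min
Converting: 34822 / 60 s = 580.36 kW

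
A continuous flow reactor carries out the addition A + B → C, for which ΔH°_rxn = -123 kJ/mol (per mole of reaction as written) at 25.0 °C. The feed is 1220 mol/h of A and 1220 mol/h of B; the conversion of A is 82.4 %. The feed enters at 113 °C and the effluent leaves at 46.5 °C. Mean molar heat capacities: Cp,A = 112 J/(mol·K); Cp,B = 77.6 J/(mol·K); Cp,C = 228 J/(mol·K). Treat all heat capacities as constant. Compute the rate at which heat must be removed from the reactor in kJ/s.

Q_out = 38.4 kJ/s

Extent of reaction ξ = 0.824 × 1220 = 1005.3 mol/h
Reaction term: ξ·ΔH°_rxn = 1005.3 × -123 = -123650 kJ/h
Sensible, feed 113→25 °C: -20355 kJ/h
Outlet flows (mol/h): A 214.72, B 214.72, C 1005.3
Sensible, products 25→46.5 °C: 5803.2 kJ/h
Q = ΔH = -138200 kJ/h = -38.389 kW
Heat removed = 38.389 kJ/s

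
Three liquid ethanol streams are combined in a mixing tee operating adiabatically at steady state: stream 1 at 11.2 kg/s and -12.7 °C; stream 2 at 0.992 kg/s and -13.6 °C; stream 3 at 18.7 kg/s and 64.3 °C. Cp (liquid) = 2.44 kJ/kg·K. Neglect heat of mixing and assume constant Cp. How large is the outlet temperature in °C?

Energy balance with Q = 0: Σ ṁᵢCp,ᵢ(T_out − Tᵢ) = 0
Σ ṁᵢCp,ᵢTᵢ = 11.2×2.44×-12.7 + 0.992×2.44×-13.6 + 18.7×2.44×64.3 = 2553.9
Σ ṁᵢCp,ᵢ = 11.2×2.44 + 0.992×2.44 + 18.7×2.44 = 75.376
T_out = 2553.9 / 75.376 = 33.882 °C

T_out = 33.9 °C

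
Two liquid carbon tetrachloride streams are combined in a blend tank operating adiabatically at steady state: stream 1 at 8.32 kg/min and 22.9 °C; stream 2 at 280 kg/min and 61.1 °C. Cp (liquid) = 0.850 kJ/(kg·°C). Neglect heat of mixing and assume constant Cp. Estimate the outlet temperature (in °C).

T_out = 60.0 °C

No heat crosses the boundary, so H_out = H_in.
Σ ṁᵢCp,ᵢTᵢ = 8.32×0.850×22.9 + 280×0.850×61.1 = 14704
Σ ṁᵢCp,ᵢ = 8.32×0.850 + 280×0.850 = 245.07
T_out = 14704 / 245.07 = 59.998 °C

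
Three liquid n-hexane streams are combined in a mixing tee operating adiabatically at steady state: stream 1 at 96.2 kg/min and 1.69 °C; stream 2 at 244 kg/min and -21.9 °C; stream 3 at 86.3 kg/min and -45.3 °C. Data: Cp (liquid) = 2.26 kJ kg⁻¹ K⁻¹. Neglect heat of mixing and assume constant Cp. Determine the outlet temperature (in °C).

No heat crosses the boundary, so H_out = H_in.
Σ ṁᵢCp,ᵢTᵢ = 96.2×2.26×1.69 + 244×2.26×-21.9 + 86.3×2.26×-45.3 = -20544
Σ ṁᵢCp,ᵢ = 96.2×2.26 + 244×2.26 + 86.3×2.26 = 963.89
T_out = -20544 / 963.89 = -21.314 °C

T_out = -21.3 °C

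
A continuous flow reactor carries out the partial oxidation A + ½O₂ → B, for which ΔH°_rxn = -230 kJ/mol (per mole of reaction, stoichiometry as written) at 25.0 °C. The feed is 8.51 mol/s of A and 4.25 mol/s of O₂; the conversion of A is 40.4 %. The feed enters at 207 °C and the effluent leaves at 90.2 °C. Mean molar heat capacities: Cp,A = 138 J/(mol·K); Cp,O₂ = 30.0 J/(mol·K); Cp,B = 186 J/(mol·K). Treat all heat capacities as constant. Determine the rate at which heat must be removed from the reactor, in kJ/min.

Q_out = 56100 kJ/min

Extent of reaction ξ = 0.404 × 8.51 = 3.438 mol/s
Reaction term: ξ·ΔH°_rxn = 3.438 × -230 = -790.75 kJ/s
Sensible, feed 207→25 °C: -236.94 kJ/s
Outlet flows (mol/s): A 5.072, O₂ 2.531, B 3.438
Sensible, products 25→90.2 °C: 92.28 kJ/s
Q = ΔH = -935.41 kJ/s = -935.41 kW
Heat removed = 56125 kJ/min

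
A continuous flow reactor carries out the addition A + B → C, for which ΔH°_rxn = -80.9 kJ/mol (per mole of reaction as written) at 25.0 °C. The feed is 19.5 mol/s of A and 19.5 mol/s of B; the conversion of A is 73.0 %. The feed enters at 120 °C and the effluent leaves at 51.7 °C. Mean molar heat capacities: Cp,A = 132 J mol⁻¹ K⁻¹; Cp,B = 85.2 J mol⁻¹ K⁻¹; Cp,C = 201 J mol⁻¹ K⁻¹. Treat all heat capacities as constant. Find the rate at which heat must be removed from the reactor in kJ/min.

Q_out = 86800 kJ/min

Extent of reaction ξ = 0.730 × 19.5 = 14.235 mol/s
Reaction term: ξ·ΔH°_rxn = 14.235 × -80.9 = -1151.6 kJ/s
Sensible, feed 120→25 °C: -402.36 kJ/s
Outlet flows (mol/s): A 5.265, B 5.265, C 14.235
Sensible, products 25→51.7 °C: 106.93 kJ/s
Q = ΔH = -1447 kJ/s = -1447 kW
Heat removed = 86823 kJ/min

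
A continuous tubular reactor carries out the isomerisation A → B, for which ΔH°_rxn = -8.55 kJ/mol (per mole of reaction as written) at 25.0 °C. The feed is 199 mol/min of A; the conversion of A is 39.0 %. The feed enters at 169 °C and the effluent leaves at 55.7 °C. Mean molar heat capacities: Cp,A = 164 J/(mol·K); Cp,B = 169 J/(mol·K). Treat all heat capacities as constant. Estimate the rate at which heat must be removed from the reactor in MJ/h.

Extent of reaction ξ = 0.390 × 199 = 77.61 mol/min
Reaction term: ξ·ΔH°_rxn = 77.61 × -8.55 = -663.57 kJ/min
Sensible, feed 169→25 °C: -4699.6 kJ/min
Outlet flows (mol/min): A 121.39, B 77.61
Sensible, products 25→55.7 °C: 1013.8 kJ/min
Q = ΔH = -4349.3 kJ/min = -72.489 kW
Heat removed = 260.96 MJ/h

Q_out = 261 MJ/h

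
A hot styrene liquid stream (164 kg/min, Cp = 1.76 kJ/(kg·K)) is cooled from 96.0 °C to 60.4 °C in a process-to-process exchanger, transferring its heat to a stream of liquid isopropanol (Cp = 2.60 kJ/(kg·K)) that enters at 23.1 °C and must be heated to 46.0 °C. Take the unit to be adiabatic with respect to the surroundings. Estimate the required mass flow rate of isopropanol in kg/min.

ṁ_c = 173 kg/min

Heat released by hot stream: Q = 164 × 1.76 × (96.0 − 60.4) = 10276 kJ/min
Energy balance on cold side (adiabatic exchanger): Q = ṁ_c·Cp_c·(T_c,out − T_c,in)
ṁ_c = 10276 / [2.60 × (46.0 − 23.1)] = 172.58 kg/min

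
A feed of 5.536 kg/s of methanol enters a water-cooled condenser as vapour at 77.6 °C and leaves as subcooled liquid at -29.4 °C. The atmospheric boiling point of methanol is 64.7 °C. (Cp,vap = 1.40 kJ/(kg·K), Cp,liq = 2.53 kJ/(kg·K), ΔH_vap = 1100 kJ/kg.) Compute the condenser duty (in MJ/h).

vapour 77.6→64.7 °C: -18.06 kJ/kg
condensation at 64.7 °C: -1100 kJ/kg
liquid 64.7→-29.4 °C: -238.07 kJ/kg
Δh = -18.06 + -1100 + -238.07 = -1356.1 kJ/kg
Q = ṁ·Δh = 5.536 kg/s × -1356.1 kJ/kg = -7507.6 kJ/s
|Q| = 7507.6 kW = 27027 MJ/h

Q_c = 27000 MJ/h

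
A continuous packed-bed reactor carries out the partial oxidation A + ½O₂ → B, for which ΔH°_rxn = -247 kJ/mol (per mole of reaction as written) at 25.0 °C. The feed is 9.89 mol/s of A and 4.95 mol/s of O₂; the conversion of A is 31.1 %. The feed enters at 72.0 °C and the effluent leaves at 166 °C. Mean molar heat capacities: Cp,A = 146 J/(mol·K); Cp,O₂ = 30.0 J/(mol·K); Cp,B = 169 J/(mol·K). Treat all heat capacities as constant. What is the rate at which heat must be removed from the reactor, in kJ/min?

Q_out = 36400 kJ/min

Extent of reaction ξ = 0.311 × 9.89 = 3.0758 mol/s
Reaction term: ξ·ΔH°_rxn = 3.0758 × -247 = -759.72 kJ/s
Sensible, feed 72.0→25 °C: -74.845 kJ/s
Outlet flows (mol/s): A 6.8142, O₂ 3.4121, B 3.0758
Sensible, products 25→166 °C: 228 kJ/s
Q = ΔH = -606.56 kJ/s = -606.56 kW
Heat removed = 36394 kJ/min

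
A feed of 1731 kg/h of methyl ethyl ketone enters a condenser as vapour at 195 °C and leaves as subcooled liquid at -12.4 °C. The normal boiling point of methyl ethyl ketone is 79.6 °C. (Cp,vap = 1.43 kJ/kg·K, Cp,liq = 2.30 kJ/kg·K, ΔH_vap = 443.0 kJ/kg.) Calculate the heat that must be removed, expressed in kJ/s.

Q_c = 394 kJ/s

vapour 195→79.6 °C: -165.02 kJ/kg
condensation at 79.6 °C: -443 kJ/kg
liquid 79.6→-12.4 °C: -211.6 kJ/kg
Δh = -165.02 + -443 + -211.6 = -819.62 kJ/kg
Q = ṁ·Δh = 1731 kg/h × -819.62 kJ/kg = -1.4188e+06 kJ/h
|Q| = 394.1 kW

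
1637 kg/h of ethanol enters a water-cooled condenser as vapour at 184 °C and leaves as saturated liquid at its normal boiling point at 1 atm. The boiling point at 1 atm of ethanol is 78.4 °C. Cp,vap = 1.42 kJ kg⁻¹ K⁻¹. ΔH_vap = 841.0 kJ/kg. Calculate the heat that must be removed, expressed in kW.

Q_c = 451 kW

vapour 184→78.4 °C: -149.95 kJ/kg
condensation at 78.4 °C: -841 kJ/kg
Δh = -149.95 + -841 = -990.95 kJ/kg
Q = ṁ·Δh = 1637 kg/h × -990.95 kJ/kg = -1.6222e+06 kJ/h
|Q| = 450.61 kW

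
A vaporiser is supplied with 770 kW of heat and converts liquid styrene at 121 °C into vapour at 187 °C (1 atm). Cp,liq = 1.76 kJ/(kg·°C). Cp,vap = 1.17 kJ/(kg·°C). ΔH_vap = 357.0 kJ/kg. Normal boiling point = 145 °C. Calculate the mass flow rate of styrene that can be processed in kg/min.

Δh = 1.76×(145−121) + 357.0 + 1.17×(187−145) = 448.38 kJ/kg
Q = 770 kW = 770 kJ/s = 46200 kJ/min
ṁ = Q/Δh = 46200 / 448.38 = 103.04 kg/min

ṁ = 103 kg/min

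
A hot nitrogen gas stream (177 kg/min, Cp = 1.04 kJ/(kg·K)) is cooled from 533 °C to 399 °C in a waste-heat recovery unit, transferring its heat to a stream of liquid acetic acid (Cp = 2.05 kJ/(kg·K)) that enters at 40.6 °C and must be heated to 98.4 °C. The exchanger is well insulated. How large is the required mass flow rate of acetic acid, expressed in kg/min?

Heat released by hot stream: Q = 177 × 1.04 × (533 − 399) = 24667 kJ/min
Energy balance on cold side (adiabatic exchanger): Q = ṁ_c·Cp_c·(T_c,out − T_c,in)
ṁ_c = 24667 / [2.05 × (98.4 − 40.6)] = 208.18 kg/min

ṁ_c = 208 kg/min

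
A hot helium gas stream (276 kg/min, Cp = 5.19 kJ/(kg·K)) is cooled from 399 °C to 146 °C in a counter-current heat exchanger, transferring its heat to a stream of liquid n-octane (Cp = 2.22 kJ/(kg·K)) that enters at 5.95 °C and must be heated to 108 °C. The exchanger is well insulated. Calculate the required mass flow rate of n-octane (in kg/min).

ṁ_c = 1600 kg/min

Heat released by hot stream: Q = 276 × 5.19 × (399 − 146) = 362410 kJ/min
Energy balance on cold side (adiabatic exchanger): Q = ṁ_c·Cp_c·(T_c,out − T_c,in)
ṁ_c = 362410 / [2.22 × (108 − 5.95)] = 1599.7 kg/min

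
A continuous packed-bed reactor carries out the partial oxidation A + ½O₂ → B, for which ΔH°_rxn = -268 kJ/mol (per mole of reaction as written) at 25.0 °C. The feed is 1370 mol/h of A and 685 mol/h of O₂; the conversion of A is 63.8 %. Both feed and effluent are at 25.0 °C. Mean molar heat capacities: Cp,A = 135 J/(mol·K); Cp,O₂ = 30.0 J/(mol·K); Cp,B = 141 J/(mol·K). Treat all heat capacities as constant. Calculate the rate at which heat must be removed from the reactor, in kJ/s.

Q_out = 65.1 kJ/s

Extent of reaction ξ = 0.638 × 1370 = 874.06 mol/h
Reaction term: ξ·ΔH°_rxn = 874.06 × -268 = -234250 kJ/h
Q = ΔH = -234250 kJ/h = -65.069 kW
Heat removed = 65.069 kJ/s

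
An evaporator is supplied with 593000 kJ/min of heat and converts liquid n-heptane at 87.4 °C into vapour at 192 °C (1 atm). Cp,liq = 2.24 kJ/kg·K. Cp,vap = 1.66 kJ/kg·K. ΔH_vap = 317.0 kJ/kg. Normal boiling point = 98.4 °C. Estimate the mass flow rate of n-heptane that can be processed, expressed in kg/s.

Δh = 2.24×(98.4−87.4) + 317.0 + 1.66×(192−98.4) = 497.02 kJ/kg
Q = 593000 kJ/min = 9883.3 kJ/s = 9883.3 kJ/s
ṁ = Q/Δh = 9883.3 / 497.02 = 19.885 kg/s

ṁ = 19.9 kg/s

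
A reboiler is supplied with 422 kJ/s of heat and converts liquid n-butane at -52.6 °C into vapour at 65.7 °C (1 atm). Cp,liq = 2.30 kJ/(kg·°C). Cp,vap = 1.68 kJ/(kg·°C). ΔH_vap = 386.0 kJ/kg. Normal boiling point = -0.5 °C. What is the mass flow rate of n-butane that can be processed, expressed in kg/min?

ṁ = 41.0 kg/min

Δh = 2.30×(-0.5−-52.6) + 386.0 + 1.68×(65.7−-0.5) = 617.05 kJ/kg
Q = 422 kJ/s = 422 kJ/s = 25320 kJ/min
ṁ = Q/Δh = 25320 / 617.05 = 41.034 kg/min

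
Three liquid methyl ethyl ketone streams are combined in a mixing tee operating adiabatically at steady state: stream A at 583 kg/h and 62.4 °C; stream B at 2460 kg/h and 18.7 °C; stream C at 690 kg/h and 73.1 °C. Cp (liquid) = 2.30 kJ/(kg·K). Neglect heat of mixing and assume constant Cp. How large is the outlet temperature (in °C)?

T_out = 35.6 °C

Adiabatic, steady state ⇒ Σ ṁᵢCp,ᵢ(T_out − Tᵢ) = 0
Σ ṁᵢCp,ᵢTᵢ = 583×2.30×62.4 + 2460×2.30×18.7 + 690×2.30×73.1 = 305490
Σ ṁᵢCp,ᵢ = 583×2.30 + 2460×2.30 + 690×2.30 = 8585.9
T_out = 305490 / 8585.9 = 35.58 °C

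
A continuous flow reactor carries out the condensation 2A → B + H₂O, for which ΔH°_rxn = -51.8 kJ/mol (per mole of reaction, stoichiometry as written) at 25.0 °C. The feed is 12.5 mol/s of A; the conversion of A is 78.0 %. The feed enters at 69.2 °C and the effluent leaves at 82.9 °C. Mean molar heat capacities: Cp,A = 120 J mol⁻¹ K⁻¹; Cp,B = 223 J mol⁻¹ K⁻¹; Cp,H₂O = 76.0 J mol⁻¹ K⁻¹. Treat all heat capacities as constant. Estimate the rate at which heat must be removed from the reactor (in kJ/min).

Q_out = 12900 kJ/min

Extent of reaction ξ = 0.780 × 12.5 / 2 = 4.875 mol/s
Reaction term: ξ·ΔH°_rxn = 4.875 × -51.8 = -252.52 kJ/s
Sensible, feed 69.2→25 °C: -66.3 kJ/s
Outlet flows (mol/s): A 2.75, B 4.875, H₂O 4.875
Sensible, products 25→82.9 °C: 103.5 kJ/s
Q = ΔH = -215.32 kJ/s = -215.32 kW
Heat removed = 12919 kJ/min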